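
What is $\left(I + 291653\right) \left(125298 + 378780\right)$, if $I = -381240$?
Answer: $-45158835786$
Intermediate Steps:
$\left(I + 291653\right) \left(125298 + 378780\right) = \left(-381240 + 291653\right) \left(125298 + 378780\right) = \left(-89587\right) 504078 = -45158835786$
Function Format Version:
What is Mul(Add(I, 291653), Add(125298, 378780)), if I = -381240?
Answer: -45158835786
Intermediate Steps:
Mul(Add(I, 291653), Add(125298, 378780)) = Mul(Add(-381240, 291653), Add(125298, 378780)) = Mul(-89587, 504078) = -45158835786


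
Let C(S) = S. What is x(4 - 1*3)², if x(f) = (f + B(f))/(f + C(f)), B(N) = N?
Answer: 1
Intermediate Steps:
x(f) = 1 (x(f) = (f + f)/(f + f) = (2*f)/((2*f)) = (2*f)*(1/(2*f)) = 1)
x(4 - 1*3)² = 1² = 1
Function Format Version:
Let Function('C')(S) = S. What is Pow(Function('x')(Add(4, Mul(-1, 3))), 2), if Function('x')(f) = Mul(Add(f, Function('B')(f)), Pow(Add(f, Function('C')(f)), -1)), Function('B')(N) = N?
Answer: 1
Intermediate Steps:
Function('x')(f) = 1 (Function('x')(f) = Mul(Add(f, f), Pow(Add(f, f), -1)) = Mul(Mul(2, f), Pow(Mul(2, f), -1)) = Mul(Mul(2, f), Mul(Rational(1, 2), Pow(f, -1))) = 1)
Pow(Function('x')(Add(4, Mul(-1, 3))), 2) = Pow(1, 2) = 1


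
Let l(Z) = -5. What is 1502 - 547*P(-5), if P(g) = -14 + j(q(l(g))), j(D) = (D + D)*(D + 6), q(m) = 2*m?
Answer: -34600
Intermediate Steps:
j(D) = 2*D*(6 + D) (j(D) = (2*D)*(6 + D) = 2*D*(6 + D))
P(g) = 66 (P(g) = -14 + 2*(2*(-5))*(6 + 2*(-5)) = -14 + 2*(-10)*(6 - 10) = -14 + 2*(-10)*(-4) = -14 + 80 = 66)
1502 - 547*P(-5) = 1502 - 547*66 = 1502 - 36102 = -34600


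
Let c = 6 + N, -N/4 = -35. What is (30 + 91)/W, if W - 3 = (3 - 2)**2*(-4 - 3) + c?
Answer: 121/142 ≈ 0.85211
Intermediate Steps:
N = 140 (N = -4*(-35) = 140)
c = 146 (c = 6 + 140 = 146)
W = 142 (W = 3 + ((3 - 2)**2*(-4 - 3) + 146) = 3 + (1**2*(-7) + 146) = 3 + (1*(-7) + 146) = 3 + (-7 + 146) = 3 + 139 = 142)
(30 + 91)/W = (30 + 91)/142 = (1/142)*121 = 121/142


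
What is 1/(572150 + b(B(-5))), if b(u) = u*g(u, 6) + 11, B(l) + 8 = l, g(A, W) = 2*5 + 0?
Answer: 1/572031 ≈ 1.7482e-6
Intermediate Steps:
g(A, W) = 10 (g(A, W) = 10 + 0 = 10)
B(l) = -8 + l
b(u) = 11 + 10*u (b(u) = u*10 + 11 = 10*u + 11 = 11 + 10*u)
1/(572150 + b(B(-5))) = 1/(572150 + (11 + 10*(-8 - 5))) = 1/(572150 + (11 + 10*(-13))) = 1/(572150 + (11 - 130)) = 1/(572150 - 119) = 1/572031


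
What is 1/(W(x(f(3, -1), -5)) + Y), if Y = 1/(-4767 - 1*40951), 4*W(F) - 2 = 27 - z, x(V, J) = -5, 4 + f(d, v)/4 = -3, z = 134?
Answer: -91436/2400197 ≈ -0.038095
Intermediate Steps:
f(d, v) = -28 (f(d, v) = -16 + 4*(-3) = -16 - 12 = -28)
W(F) = -105/4 (W(F) = ½ + (27 - 1*134)/4 = ½ + (27 - 134)/4 = ½ + (¼)*(-107) = ½ - 107/4 = -105/4)
Y = -1/45718 (Y = 1/(-4767 - 40951) = 1/(-45718) = -1/45718 ≈ -2.1873e-5)
1/(W(x(f(3, -1), -5)) + Y) = 1/(-105/4 - 1/45718) = 1/(-2400197/91436) = -91436/2400197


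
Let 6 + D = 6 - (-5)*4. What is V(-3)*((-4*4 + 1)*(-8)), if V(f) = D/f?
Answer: -800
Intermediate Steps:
D = 20 (D = -6 + (6 - (-5)*4) = -6 + (6 - 1*(-20)) = -6 + (6 + 20) = -6 + 26 = 20)
V(f) = 20/f
V(-3)*((-4*4 + 1)*(-8)) = (20/(-3))*((-4*4 + 1)*(-8)) = (20*(-1/3))*((-16 + 1)*(-8)) = -(-100)*(-8) = -20/3*120 = -800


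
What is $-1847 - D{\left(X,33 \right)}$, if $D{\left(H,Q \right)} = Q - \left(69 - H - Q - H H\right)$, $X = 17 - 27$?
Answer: $-1934$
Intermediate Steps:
$X = -10$
$D{\left(H,Q \right)} = -69 + H + H^{2} + 2 Q$ ($D{\left(H,Q \right)} = Q + \left(H^{2} + \left(-69 + H + Q\right)\right) = Q + \left(-69 + H + Q + H^{2}\right) = -69 + H + H^{2} + 2 Q$)
$-1847 - D{\left(X,33 \right)} = -1847 - \left(-69 - 10 + \left(-10\right)^{2} + 2 \cdot 33\right) = -1847 - \left(-69 - 10 + 100 + 66\right) = -1847 - 87 = -1934$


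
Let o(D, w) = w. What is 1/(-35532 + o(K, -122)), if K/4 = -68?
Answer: -1/35654 ≈ -2.8047e-5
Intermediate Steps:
K = -272 (K = 4*(-68) = -272)
1/(-35532 + o(K, -122)) = 1/(-35532 - 122) = 1/(-35654) = -1/35654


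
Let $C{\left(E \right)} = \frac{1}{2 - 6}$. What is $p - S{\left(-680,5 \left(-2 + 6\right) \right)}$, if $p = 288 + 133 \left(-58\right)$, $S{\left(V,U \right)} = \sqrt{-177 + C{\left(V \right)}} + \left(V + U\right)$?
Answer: $-6766 - \frac{i \sqrt{709}}{2} \approx -6766.0 - 13.314 i$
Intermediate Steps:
$C{\left(E \right)} = - \frac{1}{4}$ ($C{\left(E \right)} = \frac{1}{-4} = - \frac{1}{4}$)
$S{\left(V,U \right)} = U + V + \frac{i \sqrt{709}}{2}$ ($S{\left(V,U \right)} = \sqrt{-177 - \frac{1}{4}} + \left(V + U\right) = \sqrt{- \frac{709}{4}} + \left(U + V\right) = \frac{i \sqrt{709}}{2} + \left(U + V\right) = U + V + \frac{i \sqrt{709}}{2}$)
$p = -7426$ ($p = 288 - 7714 = -7426$)
$p - S{\left(-680,5 \left(-2 + 6\right) \right)} = -7426 - \left(5 \left(-2 + 6\right) - 680 + \frac{i \sqrt{709}}{2}\right) = -7426 - \left(5 \cdot 4 - 680 + \frac{i \sqrt{709}}{2}\right) = -7426 - \left(20 - 680 + \frac{i \sqrt{709}}{2}\right) = -7426 - \left(-660 + \frac{i \sqrt{709}}{2}\right) = -7426 + \left(660 - \frac{i \sqrt{709}}{2}\right) = -6766 - \frac{i \sqrt{709}}{2}$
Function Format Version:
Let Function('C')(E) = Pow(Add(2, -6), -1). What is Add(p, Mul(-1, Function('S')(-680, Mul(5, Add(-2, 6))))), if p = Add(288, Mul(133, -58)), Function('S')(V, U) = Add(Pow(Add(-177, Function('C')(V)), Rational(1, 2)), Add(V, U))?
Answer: Add(-6766, Mul(Rational(-1, 2), I, Pow(709, Rational(1, 2)))) ≈ Add(-6766.0, Mul(-13.314, I))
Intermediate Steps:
Function('C')(E) = Rational(-1, 4) (Function('C')(E) = Pow(-4, -1) = Rational(-1, 4))
Function('S')(V, U) = Add(U, V, Mul(Rational(1, 2), I, Pow(709, Rational(1, 2)))) (Function('S')(V, U) = Add(Pow(Add(-177, Rational(-1, 4)), Rational(1, 2)), Add(V, U)) = Add(Pow(Rational(-709, 4), Rational(1, 2)), Add(U, V)) = Add(Mul(Rational(1, 2), I, Pow(709, Rational(1, 2))), Add(U, V)) = Add(U, V, Mul(Rational(1, 2), I, Pow(709, Rational(1, 2)))))
p = -7426 (p = Add(288, -7714) = -7426)
Add(p, Mul(-1, Function('S')(-680, Mul(5, Add(-2, 6))))) = Add(-7426, Mul(-1, Add(Mul(5, Add(-2, 6)), -680, Mul(Rational(1, 2), I, Pow(709, Rational(1, 2)))))) = Add(-7426, Mul(-1, Add(Mul(5, 4), -680, Mul(Rational(1, 2), I, Pow(709, Rational(1, 2)))))) = Add(-7426, Mul(-1, Add(20, -680, Mul(Rational(1, 2), I, Pow(709, Rational(1, 2)))))) = Add(-7426, Mul(-1, Add(-660, Mul(Rational(1, 2), I, Pow(709, Rational(1, 2)))))) = Add(-7426, Add(660, Mul(Rational(-1, 2), I, Pow(709, Rational(1, 2))))) = Add(-6766, Mul(Rational(-1, 2), I, Pow(709, Rational(1, 2))))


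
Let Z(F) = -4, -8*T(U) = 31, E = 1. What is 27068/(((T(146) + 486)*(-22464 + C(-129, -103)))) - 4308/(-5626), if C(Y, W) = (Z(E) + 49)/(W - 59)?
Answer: 115462916250/151281680053 ≈ 0.76323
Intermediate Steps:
T(U) = -31/8 (T(U) = -⅛*31 = -31/8)
C(Y, W) = 45/(-59 + W) (C(Y, W) = (-4 + 49)/(W - 59) = 45/(-59 + W))
27068/(((T(146) + 486)*(-22464 + C(-129, -103)))) - 4308/(-5626) = 27068/(((-31/8 + 486)*(-22464 + 45/(-59 - 103)))) - 4308/(-5626) = 27068/((3857*(-22464 + 45/(-162))/8)) - 4308*(-1/5626) = 27068/((3857*(-22464 + 45*(-1/162))/8)) + 2154/2813 = 27068/((3857*(-22464 - 5/18)/8)) + 2154/2813 = 27068/(((3857/8)*(-404357/18))) + 2154/2813 = 27068/(-1559604949/144) + 2154/2813 = 27068*(-144/1559604949) + 2154/2813 = -3897792/1559604949 + 2154/2813 = 115462916250/151281680053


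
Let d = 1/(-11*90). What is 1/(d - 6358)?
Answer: -990/6294421 ≈ -0.00015728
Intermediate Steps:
d = -1/990 (d = 1/(-990) = -1/990 ≈ -0.0010101)
1/(d - 6358) = 1/(-1/990 - 6358) = 1/(-6294421/990) = -990/6294421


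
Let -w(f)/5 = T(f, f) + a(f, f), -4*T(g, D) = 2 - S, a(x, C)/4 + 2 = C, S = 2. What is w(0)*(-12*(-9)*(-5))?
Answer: -21600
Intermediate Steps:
a(x, C) = -8 + 4*C
T(g, D) = 0 (T(g, D) = -(2 - 1*2)/4 = -(2 - 2)/4 = -¼*0 = 0)
w(f) = 40 - 20*f (w(f) = -5*(0 + (-8 + 4*f)) = -5*(-8 + 4*f) = 40 - 20*f)
w(0)*(-12*(-9)*(-5)) = (40 - 20*0)*(-12*(-9)*(-5)) = (40 + 0)*(108*(-5)) = 40*(-540) = -21600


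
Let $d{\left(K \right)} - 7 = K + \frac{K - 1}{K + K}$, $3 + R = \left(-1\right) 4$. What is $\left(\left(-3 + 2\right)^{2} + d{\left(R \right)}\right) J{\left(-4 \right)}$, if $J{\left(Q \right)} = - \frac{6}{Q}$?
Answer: $\frac{33}{14} \approx 2.3571$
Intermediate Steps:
$R = -7$ ($R = -3 - 4 = -7$)
$d{\left(K \right)} = 7 + K + \frac{-1 + K}{2 K}$ ($d{\left(K \right)} = 7 + \left(K + \frac{K - 1}{K + K}\right) = 7 + \left(K + \frac{-1 + K}{2 K}\right) = 7 + K + \frac{-1 + K}{2 K}$)
$\left(\left(-3 + 2\right)^{2} + d{\left(R \right)}\right) J{\left(-4 \right)} = \left(\left(-3 + 2\right)^{2} - \left(- \frac{1}{2} - \frac{1}{14}\right)\right) \left(- \frac{6}{-4}\right) = \left(\left(-1\right)^{2} - - \frac{4}{7}\right) \left(\left(-6\right) \left(- \frac{1}{4}\right)\right) = \left(1 + \left(\frac{15}{2} - 7 + \frac{1}{14}\right)\right) \frac{3}{2} = \left(1 + \frac{4}{7}\right) \frac{3}{2} = \frac{11}{7} \cdot \frac{3}{2} = \frac{33}{14}$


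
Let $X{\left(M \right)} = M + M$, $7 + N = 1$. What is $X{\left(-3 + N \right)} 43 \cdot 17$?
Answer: $-13158$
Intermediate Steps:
$N = -6$ ($N = -7 + 1 = -6$)
$X{\left(M \right)} = 2 M$
$X{\left(-3 + N \right)} 43 \cdot 17 = 2 \left(-3 - 6\right) 43 \cdot 17 = 2 \left(-9\right) 43 \cdot 17 = \left(-18\right) 43 \cdot 17 = \left(-774\right) 17 = -13158$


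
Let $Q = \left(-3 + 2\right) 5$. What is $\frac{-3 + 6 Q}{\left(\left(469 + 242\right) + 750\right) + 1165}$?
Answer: $- \frac{33}{2626} \approx -0.012567$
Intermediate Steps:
$Q = -5$ ($Q = \left(-1\right) 5 = -5$)
$\frac{-3 + 6 Q}{\left(\left(469 + 242\right) + 750\right) + 1165} = \frac{-3 + 6 \left(-5\right)}{\left(\left(469 + 242\right) + 750\right) + 1165} = \frac{-3 - 30}{\left(711 + 750\right) + 1165} = \frac{1}{1461 + 1165} \left(-33\right) = \frac{1}{2626} \left(-33\right) = - \frac{33}{2626}$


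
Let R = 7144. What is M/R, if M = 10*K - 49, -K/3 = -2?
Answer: 11/7144 ≈ 0.0015398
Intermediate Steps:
K = 6 (K = -3*(-2) = 6)
M = 11 (M = 10*6 - 49 = 60 - 49 = 11)
M/R = 11/7144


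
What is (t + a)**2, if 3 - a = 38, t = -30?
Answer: 4225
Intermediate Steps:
a = -35 (a = 3 - 1*38 = 3 - 38 = -35)
(t + a)**2 = (-30 - 35)**2 = (-65)**2 = 4225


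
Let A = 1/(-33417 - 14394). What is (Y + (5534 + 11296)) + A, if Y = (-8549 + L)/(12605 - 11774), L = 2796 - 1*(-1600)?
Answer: 222824392372/13243647 ≈ 16825.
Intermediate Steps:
A = -1/47811 (A = 1/(-47811) = -1/47811 ≈ -2.0916e-5)
L = 4396 (L = 2796 + 1600 = 4396)
Y = -4153/831 (Y = (-8549 + 4396)/(12605 - 11774) = -4153/831 ≈ -4.9976)
(Y + (5534 + 11296)) + A = (-4153/831 + (5534 + 11296)) - 1/47811 = (-4153/831 + 16830) - 1/47811 = 13981577/831 - 1/47811 = 222824392372/13243647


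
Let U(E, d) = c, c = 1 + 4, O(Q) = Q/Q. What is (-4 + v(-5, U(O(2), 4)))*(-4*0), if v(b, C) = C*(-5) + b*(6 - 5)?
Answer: 0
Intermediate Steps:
O(Q) = 1
c = 5
U(E, d) = 5
v(b, C) = b - 5*C (v(b, C) = -5*C + b*1 = -5*C + b = b - 5*C)
(-4 + v(-5, U(O(2), 4)))*(-4*0) = (-4 + (-5 - 5*5))*(-4*0) = (-4 + (-5 - 25))*0 = (-4 - 30)*0 = -34*0 = 0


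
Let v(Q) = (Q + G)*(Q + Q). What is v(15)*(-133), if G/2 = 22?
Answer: -235410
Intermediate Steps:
G = 44 (G = 2*22 = 44)
v(Q) = 2*Q*(44 + Q) (v(Q) = (Q + 44)*(Q + Q) = (44 + Q)*(2*Q) = 2*Q*(44 + Q))
v(15)*(-133) = (2*15*(44 + 15))*(-133) = (2*15*59)*(-133) = 1770*(-133) = -235410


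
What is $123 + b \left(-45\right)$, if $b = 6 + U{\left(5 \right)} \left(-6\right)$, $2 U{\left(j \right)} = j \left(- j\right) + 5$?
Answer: $-2847$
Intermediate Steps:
$U{\left(j \right)} = \frac{5}{2} - \frac{j^{2}}{2}$ ($U{\left(j \right)} = \frac{j \left(- j\right) + 5}{2} = \frac{- j^{2} + 5}{2} = \frac{5 - j^{2}}{2} = \frac{5}{2} - \frac{j^{2}}{2}$)
$b = 66$ ($b = 6 + \left(\frac{5}{2} - \frac{5^{2}}{2}\right) \left(-6\right) = 6 + \left(\frac{5}{2} - \frac{25}{2}\right) \left(-6\right) = 6 - -60 = 6 + 60 = 66$)
$123 + b \left(-45\right) = 123 + 66 \left(-45\right) = 123 - 2970 = -2847$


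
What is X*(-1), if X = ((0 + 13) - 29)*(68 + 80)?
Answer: 2368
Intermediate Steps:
X = -2368 (X = (13 - 29)*148 = -16*148 = -2368)
X*(-1) = -2368*(-1) = 2368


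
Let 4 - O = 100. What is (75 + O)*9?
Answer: -189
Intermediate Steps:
O = -96 (O = 4 - 1*100 = 4 - 100 = -96)
(75 + O)*9 = (75 - 96)*9 = -21*9 = -189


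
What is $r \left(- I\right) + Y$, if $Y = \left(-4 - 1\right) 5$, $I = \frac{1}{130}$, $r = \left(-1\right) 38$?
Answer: $- \frac{1606}{65} \approx -24.708$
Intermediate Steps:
$r = -38$
$I = \frac{1}{130} \approx 0.0076923$
$Y = -25$ ($Y = \left(-5\right) 5 = -25$)
$r \left(- I\right) + Y = - 38 \left(\left(-1\right) \frac{1}{130}\right) - 25 = \left(-38\right) \left(- \frac{1}{130}\right) - 25 = \frac{19}{65} - 25 = - \frac{1606}{65}$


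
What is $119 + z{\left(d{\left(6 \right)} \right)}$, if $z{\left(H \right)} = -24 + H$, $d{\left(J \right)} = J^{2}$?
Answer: $131$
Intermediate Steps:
$119 + z{\left(d{\left(6 \right)} \right)} = 119 - \left(24 - 6^{2}\right) = 119 + \left(-24 + 36\right) = 119 + 12 = 131$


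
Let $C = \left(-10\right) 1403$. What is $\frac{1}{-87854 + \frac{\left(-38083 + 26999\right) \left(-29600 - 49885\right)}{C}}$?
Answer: $- \frac{1403}{211360336} \approx -6.638 \cdot 10^{-6}$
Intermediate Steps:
$C = -14030$
$\frac{1}{-87854 + \frac{\left(-38083 + 26999\right) \left(-29600 - 49885\right)}{C}} = \frac{1}{-87854 + \frac{\left(-38083 + 26999\right) \left(-29600 - 49885\right)}{-14030}} = \frac{1}{-87854 + \left(-11084\right) \left(-79485\right) \left(- \frac{1}{14030}\right)} = \frac{1}{-87854 + 881011740 \left(- \frac{1}{14030}\right)} = \frac{1}{-87854 - \frac{88101174}{1403}} = \frac{1}{- \frac{211360336}{1403}} = - \frac{1403}{211360336}$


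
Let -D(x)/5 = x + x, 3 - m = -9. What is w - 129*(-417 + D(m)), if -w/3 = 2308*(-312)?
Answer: 2229561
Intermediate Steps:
m = 12 (m = 3 - 1*(-9) = 3 + 9 = 12)
D(x) = -10*x (D(x) = -5*(x + x) = -10*x)
w = 2160288 (w = -6924*(-312) = -3*(-720096) = 2160288)
w - 129*(-417 + D(m)) = 2160288 - 129*(-417 - 10*12) = 2160288 - 129*(-417 - 120) = 2160288 - 129*(-537) = 2160288 - 1*(-69273) = 2160288 + 69273 = 2229561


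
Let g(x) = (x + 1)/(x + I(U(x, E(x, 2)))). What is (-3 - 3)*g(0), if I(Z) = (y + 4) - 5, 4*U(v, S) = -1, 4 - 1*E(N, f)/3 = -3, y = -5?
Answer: 1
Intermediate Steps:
E(N, f) = 21 (E(N, f) = 12 - 3*(-3) = 12 + 9 = 21)
U(v, S) = -¼ (U(v, S) = (¼)*(-1) = -¼)
I(Z) = -6 (I(Z) = (-5 + 4) - 5 = -1 - 5 = -6)
g(x) = (1 + x)/(-6 + x) (g(x) = (x + 1)/(x - 6) = (1 + x)/(-6 + x))
(-3 - 3)*g(0) = (-3 - 3)*((1 + 0)/(-6 + 0)) = -6/(-6) = -(-1) = -6*(-⅙) = 1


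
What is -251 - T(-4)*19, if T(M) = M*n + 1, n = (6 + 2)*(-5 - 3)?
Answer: -5134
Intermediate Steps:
n = -64 (n = 8*(-8) = -64)
T(M) = 1 - 64*M (T(M) = M*(-64) + 1 = -64*M + 1 = 1 - 64*M)
-251 - T(-4)*19 = -251 - (1 - 64*(-4))*19 = -251 - (1 + 256)*19 = -251 - 257*19 = -251 - 1*4883 = -251 - 4883 = -5134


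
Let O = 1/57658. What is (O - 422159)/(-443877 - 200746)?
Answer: 24340843621/37167672934 ≈ 0.65489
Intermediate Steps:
O = 1/57658 ≈ 1.7344e-5
(O - 422159)/(-443877 - 200746) = (1/57658 - 422159)/(-443877 - 200746) = -24340843621/57658/(-644623) = -24340843621/57658*(-1/644623) = 24340843621/37167672934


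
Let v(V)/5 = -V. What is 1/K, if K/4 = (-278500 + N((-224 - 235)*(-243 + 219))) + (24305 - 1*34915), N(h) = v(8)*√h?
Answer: -9637/11142262200 + √34/464260925 ≈ -8.5235e-7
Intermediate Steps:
v(V) = -5*V (v(V) = 5*(-V) = -5*V)
N(h) = -40*√h (N(h) = (-5*8)*√h = -40*√h)
K = -1156440 - 2880*√34 (K = 4*((-278500 - 40*18*√34) + (24305 - 1*34915)) = 4*((-278500 - 40*18*√34) + (24305 - 34915)) = 4*((-278500 - 720*√34) - 10610) = 4*(-289110 - 720*√34) = -1156440 - 2880*√34 ≈ -1.1732e+6)
1/K = 1/(-1156440 - 2880*√34)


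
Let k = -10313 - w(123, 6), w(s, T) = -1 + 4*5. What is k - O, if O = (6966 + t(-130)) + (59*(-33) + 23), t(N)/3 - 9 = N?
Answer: -15011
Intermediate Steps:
t(N) = 27 + 3*N
w(s, T) = 19 (w(s, T) = -1 + 20 = 19)
O = 4679 (O = (6966 + (27 + 3*(-130))) + (59*(-33) + 23) = (6966 + (27 - 390)) + (-1947 + 23) = (6966 - 363) - 1924 = 6603 - 1924 = 4679)
k = -10332 (k = -10313 - 1*19 = -10313 - 19 = -10332)
k - O = -10332 - 1*4679 = -10332 - 4679 = -15011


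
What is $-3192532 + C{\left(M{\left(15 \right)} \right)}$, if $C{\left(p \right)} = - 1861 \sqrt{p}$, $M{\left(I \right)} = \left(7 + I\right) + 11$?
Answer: $-3192532 - 1861 \sqrt{33} \approx -3.2032 \cdot 10^{6}$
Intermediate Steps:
$M{\left(I \right)} = 18 + I$
$-3192532 + C{\left(M{\left(15 \right)} \right)} = -3192532 - 1861 \sqrt{18 + 15} = -3192532 - 1861 \sqrt{33}$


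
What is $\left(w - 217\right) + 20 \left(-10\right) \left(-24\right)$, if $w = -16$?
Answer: $4567$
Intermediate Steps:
$\left(w - 217\right) + 20 \left(-10\right) \left(-24\right) = \left(-16 - 217\right) + 20 \left(-10\right) \left(-24\right) = \left(-16 - 217\right) - -4800 = -233 + 4800 = 4567$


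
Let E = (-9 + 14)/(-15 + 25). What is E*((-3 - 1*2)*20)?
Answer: -50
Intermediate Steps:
E = 1/2 (E = 5/10 = 5*(1/10) = 1/2 ≈ 0.50000)
E*((-3 - 1*2)*20) = ((-3 - 1*2)*20)/2 = ((-3 - 2)*20)/2 = (-5*20)/2 = (1/2)*(-100) = -50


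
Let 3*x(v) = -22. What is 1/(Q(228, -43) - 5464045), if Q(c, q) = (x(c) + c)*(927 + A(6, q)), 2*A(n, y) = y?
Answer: -3/15792694 ≈ -1.8996e-7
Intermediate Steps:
x(v) = -22/3 (x(v) = (1/3)*(-22) = -22/3)
A(n, y) = y/2
Q(c, q) = (927 + q/2)*(-22/3 + c) (Q(c, q) = (-22/3 + c)*(927 + q/2) = (927 + q/2)*(-22/3 + c))
1/(Q(228, -43) - 5464045) = 1/((-6798 + 927*228 - 11/3*(-43) + (1/2)*228*(-43)) - 5464045) = 1/((-6798 + 211356 + 473/3 - 4902) - 5464045) = 1/(599441/3 - 5464045) = 1/(-15792694/3) = -3/15792694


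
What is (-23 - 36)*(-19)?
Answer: 1121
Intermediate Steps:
(-23 - 36)*(-19) = -59*(-19) = 1121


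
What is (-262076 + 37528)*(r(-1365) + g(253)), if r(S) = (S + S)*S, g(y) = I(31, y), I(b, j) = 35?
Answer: -836774753780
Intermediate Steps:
g(y) = 35
r(S) = 2*S² (r(S) = (2*S)*S = 2*S²)
(-262076 + 37528)*(r(-1365) + g(253)) = (-262076 + 37528)*(2*(-1365)² + 35) = -224548*(2*1863225 + 35) = -224548*(3726450 + 35) = -224548*3726485 = -836774753780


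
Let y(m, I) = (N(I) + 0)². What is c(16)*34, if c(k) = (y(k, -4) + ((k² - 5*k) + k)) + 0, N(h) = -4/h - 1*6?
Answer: 7378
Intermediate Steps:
N(h) = -6 - 4/h (N(h) = -4/h - 6 = -6 - 4/h)
y(m, I) = (-6 - 4/I)² (y(m, I) = ((-6 - 4/I) + 0)² = (-6 - 4/I)²)
c(k) = 25 + k² - 4*k (c(k) = ((6 + 4/(-4))² + ((k² - 5*k) + k)) + 0 = ((6 + 4*(-¼))² + (k² - 4*k)) + 0 = ((6 - 1)² + (k² - 4*k)) + 0 = (5² + (k² - 4*k)) + 0 = (25 + (k² - 4*k)) + 0 = (25 + k² - 4*k) + 0 = 25 + k² - 4*k)
c(16)*34 = (25 + 16² - 4*16)*34 = (25 + 256 - 64)*34 = 217*34 = 7378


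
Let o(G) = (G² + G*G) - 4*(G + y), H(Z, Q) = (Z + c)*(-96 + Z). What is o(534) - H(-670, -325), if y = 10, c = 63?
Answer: 103174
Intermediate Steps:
H(Z, Q) = (-96 + Z)*(63 + Z) (H(Z, Q) = (Z + 63)*(-96 + Z) = (63 + Z)*(-96 + Z) = (-96 + Z)*(63 + Z))
o(G) = -40 - 4*G + 2*G² (o(G) = (G² + G*G) - 4*(G + 10) = (G² + G²) - 4*(10 + G) = 2*G² + (-40 - 4*G) = -40 - 4*G + 2*G²)
o(534) - H(-670, -325) = (-40 - 4*534 + 2*534²) - (-6048 + (-670)² - 33*(-670)) = (-40 - 2136 + 2*285156) - (-6048 + 448900 + 22110) = (-40 - 2136 + 570312) - 1*464962 = 568136 - 464962 = 103174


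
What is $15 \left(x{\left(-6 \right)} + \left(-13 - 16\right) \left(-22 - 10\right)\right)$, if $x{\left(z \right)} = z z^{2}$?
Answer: $10680$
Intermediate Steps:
$x{\left(z \right)} = z^{3}$
$15 \left(x{\left(-6 \right)} + \left(-13 - 16\right) \left(-22 - 10\right)\right) = 15 \left(\left(-6\right)^{3} + \left(-13 - 16\right) \left(-22 - 10\right)\right) = 15 \left(-216 - -928\right) = 15 \left(-216 + 928\right) = 15 \cdot 712 = 10680$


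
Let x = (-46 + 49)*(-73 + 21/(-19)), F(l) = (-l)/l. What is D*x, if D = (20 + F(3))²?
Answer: -80256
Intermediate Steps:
F(l) = -1
x = -4224/19 (x = 3*(-73 + 21*(-1/19)) = 3*(-73 - 21/19) = 3*(-1408/19) = -4224/19 ≈ -222.32)
D = 361 (D = (20 - 1)² = 19² = 361)
D*x = 361*(-4224/19) = -80256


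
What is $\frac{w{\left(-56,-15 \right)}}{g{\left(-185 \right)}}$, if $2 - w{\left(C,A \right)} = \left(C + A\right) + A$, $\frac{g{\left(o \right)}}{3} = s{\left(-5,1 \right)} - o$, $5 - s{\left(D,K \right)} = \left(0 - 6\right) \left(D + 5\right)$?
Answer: $\frac{44}{285} \approx 0.15439$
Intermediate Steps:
$s{\left(D,K \right)} = 35 + 6 D$ ($s{\left(D,K \right)} = 5 - \left(0 - 6\right) \left(D + 5\right) = 5 - - 6 \left(5 + D\right) = 5 - \left(-30 - 6 D\right) = 5 + \left(30 + 6 D\right) = 35 + 6 D$)
$g{\left(o \right)} = 15 - 3 o$ ($g{\left(o \right)} = 3 \left(\left(35 + 6 \left(-5\right)\right) - o\right) = 3 \left(\left(35 - 30\right) - o\right) = 3 \left(5 - o\right) = 15 - 3 o$)
$w{\left(C,A \right)} = 2 - C - 2 A$ ($w{\left(C,A \right)} = 2 - \left(\left(C + A\right) + A\right) = 2 - \left(\left(A + C\right) + A\right) = 2 - \left(C + 2 A\right) = 2 - C - 2 A$)
$\frac{w{\left(-56,-15 \right)}}{g{\left(-185 \right)}} = \frac{2 - -56 - -30}{15 - -555} = \frac{2 + 56 + 30}{15 + 555} = \frac{88}{570} = 88 \cdot \frac{1}{570} = \frac{44}{285}$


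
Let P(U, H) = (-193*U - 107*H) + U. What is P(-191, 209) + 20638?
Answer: 34947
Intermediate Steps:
P(U, H) = -192*U - 107*H
P(-191, 209) + 20638 = (-192*(-191) - 107*209) + 20638 = (36672 - 22363) + 20638 = 14309 + 20638 = 34947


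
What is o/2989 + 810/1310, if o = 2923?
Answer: 625022/391559 ≈ 1.5962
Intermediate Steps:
o/2989 + 810/1310 = 2923/2989 + 810/1310 = 2923*(1/2989) + 810*(1/1310) = 2923/2989 + 81/131 = 625022/391559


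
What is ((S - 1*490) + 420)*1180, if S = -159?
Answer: -270220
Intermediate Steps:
((S - 1*490) + 420)*1180 = ((-159 - 1*490) + 420)*1180 = ((-159 - 490) + 420)*1180 = (-649 + 420)*1180 = -229*1180 = -270220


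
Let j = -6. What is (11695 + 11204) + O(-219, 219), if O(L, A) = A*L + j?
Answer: -25068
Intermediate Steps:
O(L, A) = -6 + A*L (O(L, A) = A*L - 6 = -6 + A*L)
(11695 + 11204) + O(-219, 219) = (11695 + 11204) + (-6 + 219*(-219)) = 22899 + (-6 - 47961) = 22899 - 47967 = -25068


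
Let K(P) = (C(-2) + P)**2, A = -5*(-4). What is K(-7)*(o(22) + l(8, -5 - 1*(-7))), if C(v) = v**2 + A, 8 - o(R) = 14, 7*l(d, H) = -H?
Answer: -12716/7 ≈ -1816.6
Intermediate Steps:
A = 20
l(d, H) = -H/7 (l(d, H) = (-H)/7 = -H/7)
o(R) = -6 (o(R) = 8 - 1*14 = 8 - 14 = -6)
C(v) = 20 + v**2 (C(v) = v**2 + 20 = 20 + v**2)
K(P) = (24 + P)**2 (K(P) = ((20 + (-2)**2) + P)**2 = ((20 + 4) + P)**2 = (24 + P)**2)
K(-7)*(o(22) + l(8, -5 - 1*(-7))) = (24 - 7)**2*(-6 - (-5 - 1*(-7))/7) = 17**2*(-6 - (-5 + 7)/7) = 289*(-6 - 1/7*2) = 289*(-6 - 2/7) = 289*(-44/7) = -12716/7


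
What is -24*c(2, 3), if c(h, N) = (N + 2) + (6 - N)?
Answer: -192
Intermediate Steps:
c(h, N) = 8 (c(h, N) = (2 + N) + (6 - N) = 8)
-24*c(2, 3) = -24*8 = -192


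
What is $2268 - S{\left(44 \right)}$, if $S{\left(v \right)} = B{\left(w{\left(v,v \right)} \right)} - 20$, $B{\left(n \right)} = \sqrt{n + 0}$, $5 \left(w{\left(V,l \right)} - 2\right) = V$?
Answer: $2288 - \frac{3 \sqrt{30}}{5} \approx 2284.7$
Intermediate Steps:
$w{\left(V,l \right)} = 2 + \frac{V}{5}$
$B{\left(n \right)} = \sqrt{n}$
$S{\left(v \right)} = -20 + \sqrt{2 + \frac{v}{5}}$ ($S{\left(v \right)} = \sqrt{2 + \frac{v}{5}} - 20 = -20 + \sqrt{2 + \frac{v}{5}}$)
$2268 - S{\left(44 \right)} = 2268 - \left(-20 + \frac{\sqrt{50 + 5 \cdot 44}}{5}\right) = 2268 - \left(-20 + \frac{\sqrt{50 + 220}}{5}\right) = 2268 - \left(-20 + \frac{\sqrt{270}}{5}\right) = 2268 - \left(-20 + \frac{3 \sqrt{30}}{5}\right) = 2268 + \left(20 - \frac{3 \sqrt{30}}{5}\right) = 2288 - \frac{3 \sqrt{30}}{5}$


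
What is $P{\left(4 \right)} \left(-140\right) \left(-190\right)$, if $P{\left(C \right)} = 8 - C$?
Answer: $106400$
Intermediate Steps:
$P{\left(4 \right)} \left(-140\right) \left(-190\right) = \left(8 - 4\right) \left(-140\right) \left(-190\right) = 4 \left(-140\right) \left(-190\right) = \left(-560\right) \left(-190\right) = 106400$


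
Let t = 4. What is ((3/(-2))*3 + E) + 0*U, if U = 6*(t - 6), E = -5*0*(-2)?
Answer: -9/2 ≈ -4.5000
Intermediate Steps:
E = 0 (E = 0*(-2) = 0)
U = -12 (U = 6*(4 - 6) = 6*(-2) = -12)
((3/(-2))*3 + E) + 0*U = ((3/(-2))*3 + 0) + 0*(-12) = ((3*(-1/2))*3 + 0) + 0 = (-3/2*3 + 0) + 0 = (-9/2 + 0) + 0 = -9/2 + 0 = -9/2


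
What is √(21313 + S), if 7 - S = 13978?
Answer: √7342 ≈ 85.685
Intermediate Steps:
S = -13971 (S = 7 - 1*13978 = 7 - 13978 = -13971)
√(21313 + S) = √(21313 - 13971) = √7342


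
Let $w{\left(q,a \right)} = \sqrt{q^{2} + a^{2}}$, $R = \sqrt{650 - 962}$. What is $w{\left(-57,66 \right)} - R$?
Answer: $39 \sqrt{5} - 2 i \sqrt{78} \approx 87.207 - 17.664 i$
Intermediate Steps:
$R = 2 i \sqrt{78}$ ($R = \sqrt{-312} = 2 i \sqrt{78} \approx 17.664 i$)
$w{\left(q,a \right)} = \sqrt{a^{2} + q^{2}}$
$w{\left(-57,66 \right)} - R = \sqrt{66^{2} + \left(-57\right)^{2}} - 2 i \sqrt{78} = \sqrt{4356 + 3249} - 2 i \sqrt{78} = \sqrt{7605} - 2 i \sqrt{78} = 39 \sqrt{5} - 2 i \sqrt{78}$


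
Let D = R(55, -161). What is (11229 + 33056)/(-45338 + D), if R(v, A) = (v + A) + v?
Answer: -44285/45389 ≈ -0.97568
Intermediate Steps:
R(v, A) = A + 2*v (R(v, A) = (A + v) + v = A + 2*v)
D = -51 (D = -161 + 2*55 = -161 + 110 = -51)
(11229 + 33056)/(-45338 + D) = (11229 + 33056)/(-45338 - 51) = 44285/(-45389) = 44285*(-1/45389) = -44285/45389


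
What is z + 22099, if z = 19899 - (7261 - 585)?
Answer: 35322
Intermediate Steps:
z = 13223 (z = 19899 - 1*6676 = 19899 - 6676 = 13223)
z + 22099 = 13223 + 22099 = 35322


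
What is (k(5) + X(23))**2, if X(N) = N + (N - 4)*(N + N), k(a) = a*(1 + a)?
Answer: 859329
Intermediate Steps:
X(N) = N + 2*N*(-4 + N) (X(N) = N + (-4 + N)*(2*N) = N + 2*N*(-4 + N))
(k(5) + X(23))**2 = (5*(1 + 5) + 23*(-7 + 2*23))**2 = (5*6 + 23*(-7 + 46))**2 = (30 + 23*39)**2 = (30 + 897)**2 = 927**2 = 859329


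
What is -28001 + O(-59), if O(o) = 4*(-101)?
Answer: -28405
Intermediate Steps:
O(o) = -404
-28001 + O(-59) = -28001 - 404 = -28405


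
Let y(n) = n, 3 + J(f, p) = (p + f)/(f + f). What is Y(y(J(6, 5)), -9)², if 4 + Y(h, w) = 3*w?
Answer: 961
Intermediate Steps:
J(f, p) = -3 + (f + p)/(2*f) (J(f, p) = -3 + (p + f)/(f + f) = -3 + (f + p)/((2*f)) = -3 + (f + p)*(1/(2*f)) = -3 + (f + p)/(2*f))
Y(h, w) = -4 + 3*w
Y(y(J(6, 5)), -9)² = (-4 + 3*(-9))² = (-4 - 27)² = (-31)² = 961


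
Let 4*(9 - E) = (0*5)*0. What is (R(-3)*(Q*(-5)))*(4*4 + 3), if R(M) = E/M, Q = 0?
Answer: 0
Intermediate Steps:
E = 9 (E = 9 - 0*5*0/4 = 9 - 0*0 = 9 - ¼*0 = 9 + 0 = 9)
R(M) = 9/M
(R(-3)*(Q*(-5)))*(4*4 + 3) = ((9/(-3))*(0*(-5)))*(4*4 + 3) = ((9*(-⅓))*0)*(16 + 3) = -3*0*19 = 0*19 = 0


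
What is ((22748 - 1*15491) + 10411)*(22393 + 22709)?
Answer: 796862136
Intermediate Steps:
((22748 - 1*15491) + 10411)*(22393 + 22709) = ((22748 - 15491) + 10411)*45102 = (7257 + 10411)*45102 = 17668*45102 = 796862136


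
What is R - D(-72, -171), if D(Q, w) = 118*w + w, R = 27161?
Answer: 47510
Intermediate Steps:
D(Q, w) = 119*w
R - D(-72, -171) = 27161 - 119*(-171) = 27161 - 1*(-20349) = 27161 + 20349 = 47510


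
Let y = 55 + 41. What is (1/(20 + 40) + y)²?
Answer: 33189121/3600 ≈ 9219.2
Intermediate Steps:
y = 96
(1/(20 + 40) + y)² = (1/(20 + 40) + 96)² = (1/60 + 96)² = (5761/60)² = 33189121/3600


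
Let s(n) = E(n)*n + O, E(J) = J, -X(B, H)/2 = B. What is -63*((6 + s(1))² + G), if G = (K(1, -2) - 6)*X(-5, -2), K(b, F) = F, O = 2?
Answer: -63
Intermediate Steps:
X(B, H) = -2*B
G = -80 (G = (-2 - 6)*(-2*(-5)) = -8*10 = -80)
s(n) = 2 + n² (s(n) = n*n + 2 = n² + 2 = 2 + n²)
-63*((6 + s(1))² + G) = -63*((6 + (2 + 1²))² - 80) = -63*((6 + (2 + 1))² - 80) = -63*((6 + 3)² - 80) = -63*(9² - 80) = -63*(81 - 80) = -63*1 = -63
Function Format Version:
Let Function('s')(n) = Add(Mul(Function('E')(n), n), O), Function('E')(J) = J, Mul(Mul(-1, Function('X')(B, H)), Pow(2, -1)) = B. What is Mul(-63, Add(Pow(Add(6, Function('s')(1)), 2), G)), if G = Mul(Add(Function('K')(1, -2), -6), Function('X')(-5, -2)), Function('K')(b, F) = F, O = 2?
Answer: -63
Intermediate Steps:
Function('X')(B, H) = Mul(-2, B)
G = -80 (G = Mul(Add(-2, -6), Mul(-2, -5)) = Mul(-8, 10) = -80)
Function('s')(n) = Add(2, Pow(n, 2)) (Function('s')(n) = Add(Mul(n, n), 2) = Add(Pow(n, 2), 2) = Add(2, Pow(n, 2)))
Mul(-63, Add(Pow(Add(6, Function('s')(1)), 2), G)) = Mul(-63, Add(Pow(Add(6, Add(2, Pow(1, 2))), 2), -80)) = Mul(-63, Add(Pow(Add(6, Add(2, 1)), 2), -80)) = Mul(-63, Add(Pow(Add(6, 3), 2), -80)) = Mul(-63, Add(Pow(9, 2), -80)) = Mul(-63, Add(81, -80)) = Mul(-63, 1) = -63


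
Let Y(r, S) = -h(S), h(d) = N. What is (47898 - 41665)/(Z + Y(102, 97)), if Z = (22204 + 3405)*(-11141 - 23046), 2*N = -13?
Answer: -12466/1750989753 ≈ -7.1194e-6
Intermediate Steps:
N = -13/2 (N = (½)*(-13) = -13/2 ≈ -6.5000)
Z = -875494883 (Z = 25609*(-34187) = -875494883)
h(d) = -13/2
Y(r, S) = 13/2 (Y(r, S) = -1*(-13/2) = 13/2)
(47898 - 41665)/(Z + Y(102, 97)) = (47898 - 41665)/(-875494883 + 13/2) = 6233/(-1750989753/2) = 6233*(-2/1750989753) = -12466/1750989753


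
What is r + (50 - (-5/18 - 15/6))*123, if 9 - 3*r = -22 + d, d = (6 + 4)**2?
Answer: 19406/3 ≈ 6468.7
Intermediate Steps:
d = 100 (d = 10**2 = 100)
r = -23 (r = 3 - (-22 + 100)/3 = 3 - 1/3*78 = 3 - 26 = -23)
r + (50 - (-5/18 - 15/6))*123 = -23 + (50 - (-5/18 - 15/6))*123 = -23 + (50 - (-5*1/18 - 15*1/6))*123 = -23 + (50 - (-5/18 - 5/2))*123 = -23 + (50 - 1*(-25/9))*123 = -23 + (50 + 25/9)*123 = -23 + (475/9)*123 = -23 + 19475/3 = 19406/3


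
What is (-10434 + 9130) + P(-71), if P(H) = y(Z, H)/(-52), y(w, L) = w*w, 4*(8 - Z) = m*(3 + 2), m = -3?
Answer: -1087137/832 ≈ -1306.7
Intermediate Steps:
Z = 47/4 (Z = 8 - (-3)*(3 + 2)/4 = 8 - (-3)*5/4 = 8 - 1/4*(-15) = 8 + 15/4 = 47/4 ≈ 11.750)
y(w, L) = w**2
P(H) = -2209/832 (P(H) = (47/4)**2/(-52) = (2209/16)*(-1/52) = -2209/832)
(-10434 + 9130) + P(-71) = (-10434 + 9130) - 2209/832 = -1304 - 2209/832 = -1087137/832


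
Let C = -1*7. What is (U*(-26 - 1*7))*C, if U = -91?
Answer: -21021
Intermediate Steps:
C = -7
(U*(-26 - 1*7))*C = -91*(-26 - 1*7)*(-7) = -91*(-26 - 7)*(-7) = -91*(-33)*(-7) = 3003*(-7) = -21021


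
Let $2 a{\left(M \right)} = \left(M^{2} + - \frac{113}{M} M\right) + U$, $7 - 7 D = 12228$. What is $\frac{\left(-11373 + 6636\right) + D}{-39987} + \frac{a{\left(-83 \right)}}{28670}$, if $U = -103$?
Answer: $\frac{4469921957}{16049982060} \approx 0.2785$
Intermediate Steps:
$D = - \frac{12221}{7}$ ($D = 1 - \frac{12228}{7} = - \frac{12221}{7} \approx -1745.9$)
$a{\left(M \right)} = -108 + \frac{M^{2}}{2}$ ($a{\left(M \right)} = \frac{\left(M^{2} + - \frac{113}{M} M\right) - 103}{2} = \frac{\left(M^{2} - 113\right) - 103}{2} = \frac{\left(-113 + M^{2}\right) - 103}{2} = \frac{-216 + M^{2}}{2} = -108 + \frac{M^{2}}{2}$)
$\frac{\left(-11373 + 6636\right) + D}{-39987} + \frac{a{\left(-83 \right)}}{28670} = \frac{\left(-11373 + 6636\right) - \frac{12221}{7}}{-39987} + \frac{-108 + \frac{\left(-83\right)^{2}}{2}}{28670} = \left(-4737 - \frac{12221}{7}\right) \left(- \frac{1}{39987}\right) + \left(-108 + \frac{1}{2} \cdot 6889\right) \frac{1}{28670} = \left(- \frac{45380}{7}\right) \left(- \frac{1}{39987}\right) + \left(-108 + \frac{6889}{2}\right) \frac{1}{28670} = \frac{45380}{279909} + \frac{6673}{2} \cdot \frac{1}{28670} = \frac{45380}{279909} + \frac{6673}{57340} = \frac{4469921957}{16049982060}$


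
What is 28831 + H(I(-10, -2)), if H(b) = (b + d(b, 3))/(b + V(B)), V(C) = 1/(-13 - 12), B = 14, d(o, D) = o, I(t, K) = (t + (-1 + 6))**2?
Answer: 8995897/312 ≈ 28833.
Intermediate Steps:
I(t, K) = (5 + t)**2 (I(t, K) = (t + 5)**2 = (5 + t)**2)
V(C) = -1/25 (V(C) = 1/(-25) = -1/25)
H(b) = 2*b/(-1/25 + b) (H(b) = (b + b)/(b - 1/25) = (2*b)/(-1/25 + b) = 2*b/(-1/25 + b))
28831 + H(I(-10, -2)) = 28831 + 50*(5 - 10)**2/(-1 + 25*(5 - 10)**2) = 28831 + 50*(-5)**2/(-1 + 25*(-5)**2) = 28831 + 50*25/(-1 + 25*25) = 28831 + 50*25/(-1 + 625) = 28831 + 50*25/624 = 28831 + 50*25*(1/624) = 28831 + 625/312 = 8995897/312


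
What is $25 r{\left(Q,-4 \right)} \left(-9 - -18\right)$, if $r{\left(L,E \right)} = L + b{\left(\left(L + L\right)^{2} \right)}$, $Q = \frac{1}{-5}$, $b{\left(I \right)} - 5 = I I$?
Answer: $\frac{27144}{25} \approx 1085.8$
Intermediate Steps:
$b{\left(I \right)} = 5 + I^{2}$ ($b{\left(I \right)} = 5 + I I = 5 + I^{2}$)
$Q = - \frac{1}{5} \approx -0.2$
$r{\left(L,E \right)} = 5 + L + 16 L^{4}$ ($r{\left(L,E \right)} = L + \left(5 + \left(\left(L + L\right)^{2}\right)^{2}\right) = L + \left(5 + \left(\left(2 L\right)^{2}\right)^{2}\right) = L + \left(5 + \left(4 L^{2}\right)^{2}\right) = L + \left(5 + 16 L^{4}\right) = 5 + L + 16 L^{4}$)
$25 r{\left(Q,-4 \right)} \left(-9 - -18\right) = 25 \left(5 - \frac{1}{5} + 16 \left(- \frac{1}{5}\right)^{4}\right) \left(-9 - -18\right) = 25 \left(5 - \frac{1}{5} + 16 \cdot \frac{1}{625}\right) \left(-9 + 18\right) = 25 \left(5 - \frac{1}{5} + \frac{16}{625}\right) 9 = 25 \cdot \frac{3016}{625} \cdot 9 = \frac{3016}{25} \cdot 9 = \frac{27144}{25}$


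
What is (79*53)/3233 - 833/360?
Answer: -22373/21960 ≈ -1.0188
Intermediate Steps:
(79*53)/3233 - 833/360 = 4187*(1/3233) - 833*1/360 = 79/61 - 833/360 = -22373/21960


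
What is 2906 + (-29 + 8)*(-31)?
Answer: 3557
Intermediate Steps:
2906 + (-29 + 8)*(-31) = 2906 - 21*(-31) = 2906 + 651 = 3557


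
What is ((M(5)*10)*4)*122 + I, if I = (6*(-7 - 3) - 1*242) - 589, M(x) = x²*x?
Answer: 609109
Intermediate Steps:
M(x) = x³
I = -891 (I = (6*(-10) - 242) - 589 = (-60 - 242) - 589 = -302 - 589 = -891)
((M(5)*10)*4)*122 + I = ((5³*10)*4)*122 - 891 = ((125*10)*4)*122 - 891 = (1250*4)*122 - 891 = 5000*122 - 891 = 610000 - 891 = 609109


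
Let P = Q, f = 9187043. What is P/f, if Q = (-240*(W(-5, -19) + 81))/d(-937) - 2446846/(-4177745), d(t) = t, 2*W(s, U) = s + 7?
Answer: 84510716302/35963112211678795 ≈ 2.3499e-6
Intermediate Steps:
W(s, U) = 7/2 + s/2 (W(s, U) = (s + 7)/2 = (7 + s)/2 = 7/2 + s/2)
Q = 84510716302/3914547065 (Q = -240*((7/2 + (½)*(-5)) + 81)/(-937) - 2446846/(-4177745) = -240*((7/2 - 5/2) + 81)*(-1/937) - 2446846*(-1/4177745) = -240*(1 + 81)*(-1/937) + 2446846/4177745 = -240*82*(-1/937) + 2446846/4177745 = -19680*(-1/937) + 2446846/4177745 = 19680/937 + 2446846/4177745 = 84510716302/3914547065 ≈ 21.589)
P = 84510716302/3914547065 ≈ 21.589
P/f = (84510716302/3914547065)/9187043 = (84510716302/3914547065)*(1/9187043) = 84510716302/35963112211678795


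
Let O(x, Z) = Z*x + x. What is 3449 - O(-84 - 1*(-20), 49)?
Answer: 6649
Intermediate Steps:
O(x, Z) = x + Z*x
3449 - O(-84 - 1*(-20), 49) = 3449 - (-84 - 1*(-20))*(1 + 49) = 3449 - (-84 + 20)*50 = 3449 - (-64)*50 = 3449 - 1*(-3200) = 3449 + 3200 = 6649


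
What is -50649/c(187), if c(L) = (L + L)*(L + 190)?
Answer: -50649/140998 ≈ -0.35922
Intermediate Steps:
c(L) = 2*L*(190 + L) (c(L) = (2*L)*(190 + L) = 2*L*(190 + L))
-50649/c(187) = -50649*1/(374*(190 + 187)) = -50649/(2*187*377) = -50649/140998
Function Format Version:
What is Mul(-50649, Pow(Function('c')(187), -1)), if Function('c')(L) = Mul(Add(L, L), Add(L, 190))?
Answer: Rational(-50649, 140998) ≈ -0.35922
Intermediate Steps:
Function('c')(L) = Mul(2, L, Add(190, L)) (Function('c')(L) = Mul(Mul(2, L), Add(190, L)) = Mul(2, L, Add(190, L)))
Mul(-50649, Pow(Function('c')(187), -1)) = Mul(-50649, Pow(Mul(2, 187, Add(190, 187)), -1)) = Mul(-50649, Pow(Mul(2, 187, 377), -1)) = Mul(-50649, Pow(140998, -1)) = Mul(-50649, Rational(1, 140998)) = Rational(-50649, 140998)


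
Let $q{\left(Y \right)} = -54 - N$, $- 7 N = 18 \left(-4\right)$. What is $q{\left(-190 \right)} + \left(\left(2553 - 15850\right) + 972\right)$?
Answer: $- \frac{86725}{7} \approx -12389.0$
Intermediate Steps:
$N = \frac{72}{7}$ ($N = - \frac{18 \left(-4\right)}{7} = \left(- \frac{1}{7}\right) \left(-72\right) = \frac{72}{7} \approx 10.286$)
$q{\left(Y \right)} = - \frac{450}{7}$ ($q{\left(Y \right)} = -54 - \frac{72}{7} = - \frac{450}{7}$)
$q{\left(-190 \right)} + \left(\left(2553 - 15850\right) + 972\right) = - \frac{450}{7} + \left(\left(2553 - 15850\right) + 972\right) = - \frac{450}{7} + \left(-13297 + 972\right) = - \frac{450}{7} - 12325 = - \frac{86725}{7}$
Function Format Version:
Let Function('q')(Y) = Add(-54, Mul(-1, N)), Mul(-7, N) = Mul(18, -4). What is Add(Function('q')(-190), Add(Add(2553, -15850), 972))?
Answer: Rational(-86725, 7) ≈ -12389.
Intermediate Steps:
N = Rational(72, 7) (N = Mul(Rational(-1, 7), Mul(18, -4)) = Mul(Rational(-1, 7), -72) = Rational(72, 7) ≈ 10.286)
Function('q')(Y) = Rational(-450, 7) (Function('q')(Y) = Add(-54, Mul(-1, Rational(72, 7))) = Add(-54, Rational(-72, 7)) = Rational(-450, 7))
Add(Function('q')(-190), Add(Add(2553, -15850), 972)) = Add(Rational(-450, 7), Add(Add(2553, -15850), 972)) = Add(Rational(-450, 7), Add(-13297, 972)) = Add(Rational(-450, 7), -12325) = Rational(-86725, 7)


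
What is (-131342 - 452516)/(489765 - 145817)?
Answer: -26539/15634 ≈ -1.6975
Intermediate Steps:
(-131342 - 452516)/(489765 - 145817) = -583858/343948 = -583858*1/343948 = -26539/15634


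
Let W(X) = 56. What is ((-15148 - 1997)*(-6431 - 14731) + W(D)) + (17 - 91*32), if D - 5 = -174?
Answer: 362819651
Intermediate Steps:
D = -169 (D = 5 - 174 = -169)
((-15148 - 1997)*(-6431 - 14731) + W(D)) + (17 - 91*32) = ((-15148 - 1997)*(-6431 - 14731) + 56) + (17 - 91*32) = (-17145*(-21162) + 56) + (17 - 2912) = (362822490 + 56) - 2895 = 362822546 - 2895 = 362819651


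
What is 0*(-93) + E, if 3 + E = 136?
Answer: 133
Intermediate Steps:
E = 133 (E = -3 + 136 = 133)
0*(-93) + E = 0*(-93) + 133 = 0 + 133 = 133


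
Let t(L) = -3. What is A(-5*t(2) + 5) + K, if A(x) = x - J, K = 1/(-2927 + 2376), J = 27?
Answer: -3858/551 ≈ -7.0018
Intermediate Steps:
K = -1/551 (K = 1/(-551) = -1/551 ≈ -0.0018149)
A(x) = -27 + x (A(x) = x - 1*27 = x - 27 = -27 + x)
A(-5*t(2) + 5) + K = (-27 + (-5*(-3) + 5)) - 1/551 = (-27 + (15 + 5)) - 1/551 = (-27 + 20) - 1/551 = -7 - 1/551 = -3858/551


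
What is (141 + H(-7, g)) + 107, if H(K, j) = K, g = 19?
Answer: 241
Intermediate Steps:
(141 + H(-7, g)) + 107 = (141 - 7) + 107 = 134 + 107 = 241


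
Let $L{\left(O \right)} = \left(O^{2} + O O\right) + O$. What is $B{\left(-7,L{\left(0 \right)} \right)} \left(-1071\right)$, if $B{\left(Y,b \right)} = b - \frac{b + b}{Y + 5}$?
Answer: $0$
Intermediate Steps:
$L{\left(O \right)} = O + 2 O^{2}$ ($L{\left(O \right)} = \left(O^{2} + O^{2}\right) + O = 2 O^{2} + O = O + 2 O^{2}$)
$B{\left(Y,b \right)} = b - \frac{2 b}{5 + Y}$
$B{\left(-7,L{\left(0 \right)} \right)} \left(-1071\right) = \frac{0 \left(1 + 2 \cdot 0\right) \left(3 - 7\right)}{5 - 7} \left(-1071\right) = 0 \left(1 + 0\right) \frac{1}{-2} \left(-4\right) \left(-1071\right) = 0 \cdot 1 \left(- \frac{1}{2}\right) \left(-4\right) \left(-1071\right) = 0 \left(- \frac{1}{2}\right) \left(-4\right) \left(-1071\right) = 0 \left(-1071\right) = 0$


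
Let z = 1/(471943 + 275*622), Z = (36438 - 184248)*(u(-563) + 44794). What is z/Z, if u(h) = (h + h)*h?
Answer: -1/64507229095921560 ≈ -1.5502e-17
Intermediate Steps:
u(h) = 2*h**2 (u(h) = (2*h)*h = 2*h**2)
Z = -100323376920 (Z = (36438 - 184248)*(2*(-563)**2 + 44794) = -147810*(2*316969 + 44794) = -147810*(633938 + 44794) = -147810*678732 = -100323376920)
z = 1/642993 (z = 1/(471943 + 171050) = 1/642993 ≈ 1.5552e-6)
z/Z = (1/642993)/(-100323376920) = (1/642993)*(-1/100323376920) = -1/64507229095921560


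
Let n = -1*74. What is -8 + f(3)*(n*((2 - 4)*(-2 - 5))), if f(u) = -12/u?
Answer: 4136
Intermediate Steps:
n = -74
-8 + f(3)*(n*((2 - 4)*(-2 - 5))) = -8 + (-12/3)*(-74*(2 - 4)*(-2 - 5)) = -8 + (-12*1/3)*(-(-148)*(-7)) = -8 - (-296)*14 = -8 - 4*(-1036) = -8 + 4144 = 4136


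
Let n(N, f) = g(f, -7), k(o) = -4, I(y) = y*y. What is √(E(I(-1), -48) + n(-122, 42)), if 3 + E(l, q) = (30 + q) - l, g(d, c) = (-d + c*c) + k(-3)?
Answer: I*√19 ≈ 4.3589*I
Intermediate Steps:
I(y) = y²
g(d, c) = -4 + c² - d (g(d, c) = (-d + c*c) - 4 = (-d + c²) - 4 = (c² - d) - 4 = -4 + c² - d)
n(N, f) = 45 - f (n(N, f) = -4 + (-7)² - f = -4 + 49 - f = 45 - f)
E(l, q) = 27 + q - l (E(l, q) = -3 + ((30 + q) - l) = -3 + (30 + q - l) = 27 + q - l)
√(E(I(-1), -48) + n(-122, 42)) = √((27 - 48 - 1*(-1)²) + (45 - 1*42)) = √((27 - 48 - 1*1) + (45 - 42)) = √((27 - 48 - 1) + 3) = √(-22 + 3) = √(-19) = I*√19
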